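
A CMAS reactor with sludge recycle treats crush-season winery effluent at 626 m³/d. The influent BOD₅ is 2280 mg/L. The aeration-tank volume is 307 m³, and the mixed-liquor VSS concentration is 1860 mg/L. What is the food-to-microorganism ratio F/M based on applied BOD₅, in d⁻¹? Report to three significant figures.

F/M ≈ 2.50 d⁻¹

F/M = Q·S₀ / (V·X) = 626 × 2280 / (307.0 × 1860) = 2.500 g BOD₅·(g VSS·d)⁻¹.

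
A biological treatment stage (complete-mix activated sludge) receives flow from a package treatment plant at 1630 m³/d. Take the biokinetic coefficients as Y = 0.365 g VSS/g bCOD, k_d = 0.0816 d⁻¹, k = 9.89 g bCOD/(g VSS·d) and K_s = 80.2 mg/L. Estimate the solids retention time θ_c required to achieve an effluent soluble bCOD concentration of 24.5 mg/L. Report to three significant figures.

At the target effluent, Y k S/(K_s+S) = 0.365×9.89×24.5/104.7 = 0.8447 d⁻¹.
1/θ_c = 0.8447 − 0.0816 = 0.7631 d⁻¹, so θ_c = 1.310 d.

θ_c ≈ 1.31 d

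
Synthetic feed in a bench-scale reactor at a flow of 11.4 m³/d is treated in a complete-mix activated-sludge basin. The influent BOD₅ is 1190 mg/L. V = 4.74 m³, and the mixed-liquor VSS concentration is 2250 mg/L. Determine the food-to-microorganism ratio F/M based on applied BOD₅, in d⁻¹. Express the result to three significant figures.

F/M ≈ 1.27 d⁻¹

F/M = applied load / biomass = Q·S₀/(V·X) = 11.4 × 1190 / (4.740 × 2250) = 1.272 d⁻¹.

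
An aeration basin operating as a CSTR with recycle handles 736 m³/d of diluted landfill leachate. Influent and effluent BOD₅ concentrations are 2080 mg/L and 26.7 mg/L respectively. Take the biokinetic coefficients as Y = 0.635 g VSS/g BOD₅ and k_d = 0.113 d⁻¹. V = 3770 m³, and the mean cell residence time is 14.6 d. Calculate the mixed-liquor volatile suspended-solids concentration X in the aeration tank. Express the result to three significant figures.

From V·X·(1 + k_d·θ_c) = Y·Q·(S₀ − S)·θ_c: X = 0.635 × 736 × (2080 − 26.7) × 14.6 / [3770 × (1 + 0.113 × 14.6)] = 1402 mg/L.

X ≈ 1400 mg/L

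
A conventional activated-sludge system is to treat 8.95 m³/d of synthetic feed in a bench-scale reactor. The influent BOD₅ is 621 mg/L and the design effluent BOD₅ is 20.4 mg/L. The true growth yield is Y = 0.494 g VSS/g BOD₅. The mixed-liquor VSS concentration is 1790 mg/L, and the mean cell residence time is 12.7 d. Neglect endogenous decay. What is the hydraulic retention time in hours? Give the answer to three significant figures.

τ ≈ 50.5 h

With k_d = 0 the design equation reduces to V = Y Q (S₀−S) θ_c / X = 0.494 × 8.95 × (621 − 20.4) × 12.7 / 1790 = 18.84 m³.
HRT = V/Q = 18.84 m³ / 8.95 m³·d⁻¹ = 2.105 d × 24 = 50.52 h.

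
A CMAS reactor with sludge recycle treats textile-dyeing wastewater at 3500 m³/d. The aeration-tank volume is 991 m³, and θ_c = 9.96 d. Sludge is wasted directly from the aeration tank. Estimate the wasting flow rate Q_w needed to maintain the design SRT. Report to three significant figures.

Q_w ≈ 99.5 m³/d

For wasting at MLVSS concentration, Q_w = V/θ_c = 991.0/9.96 = 99.50 m³/d.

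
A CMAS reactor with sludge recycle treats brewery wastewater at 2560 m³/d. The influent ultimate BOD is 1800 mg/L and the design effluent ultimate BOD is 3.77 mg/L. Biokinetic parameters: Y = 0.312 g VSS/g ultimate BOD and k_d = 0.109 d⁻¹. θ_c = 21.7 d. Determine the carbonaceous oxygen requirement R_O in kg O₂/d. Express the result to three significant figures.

Observed yield with endogenous decay: Y_obs = Y / (1 + k_d·θ_c) = 0.312 / (1 + 0.109 × 21.7) = 0.312 / 3.365 = 0.09271 g VSS/g ultimate BOD.
Mass of ultimate BOD removed per day: Q(S₀ − S) = 2560 × 1796 g/m³ = 4598 kg/d.
Biomass synthesised: P_X = Y_obs × 4598 = 426.3 kg VSS/d.
Carbonaceous O₂ demand = substrate oxidised − cell-mass equivalent = 4598 − 1.42 × 426.3 = 3993 kg O₂/d.

R_O ≈ 3990 kg O₂/d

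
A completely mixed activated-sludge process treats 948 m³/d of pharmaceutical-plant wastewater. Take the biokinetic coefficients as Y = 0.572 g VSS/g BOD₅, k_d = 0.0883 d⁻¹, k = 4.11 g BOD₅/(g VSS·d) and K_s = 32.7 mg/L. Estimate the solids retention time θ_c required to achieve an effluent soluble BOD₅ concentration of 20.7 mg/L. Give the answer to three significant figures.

Specific growth rate at S = 20.7 mg/L: μ = YkS/(K_s+S) = 0.572·4.11·20.7/(32.7+20.7) = 0.9113 d⁻¹.
Then 1/θ_c = μ − k_d = 0.9113 − 0.0883 = 0.8230 d⁻¹, giving θ_c = 1.215 d.

θ_c ≈ 1.22 d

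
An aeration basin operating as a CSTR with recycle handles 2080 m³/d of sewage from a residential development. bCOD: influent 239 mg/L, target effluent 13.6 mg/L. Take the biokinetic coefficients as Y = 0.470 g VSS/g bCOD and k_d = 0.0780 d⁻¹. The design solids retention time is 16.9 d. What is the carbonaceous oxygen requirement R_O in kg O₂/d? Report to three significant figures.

R_O ≈ 334 kg O₂/d

Observed yield with endogenous decay: Y_obs = Y / (1 + k_d·θ_c) = 0.470 / (1 + 0.0780 × 16.9) = 0.470 / 2.318 = 0.2027 g VSS/g bCOD.
Q·(S₀ − S) = 2080 × (239 − 13.6) × 10⁻³ = 468.8 kg/d removed.
P_X = Y_obs·Q·(S₀ − S) = 0.2027 × 468.8 = 95.05 kg VSS/d.
R_O = Q·(S₀ − S) − 1.42·P_X = 468.8 − 1.42 × 95.05 = 333.9 kg O₂/d.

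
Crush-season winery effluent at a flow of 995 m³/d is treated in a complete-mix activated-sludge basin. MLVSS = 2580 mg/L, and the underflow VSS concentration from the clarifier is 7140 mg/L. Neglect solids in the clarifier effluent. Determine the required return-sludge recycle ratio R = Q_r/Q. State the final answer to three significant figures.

R = Q_r/Q = X/(X_r − X) = 2580 / (7140 − 2580) = 0.5658.

R ≈ 0.566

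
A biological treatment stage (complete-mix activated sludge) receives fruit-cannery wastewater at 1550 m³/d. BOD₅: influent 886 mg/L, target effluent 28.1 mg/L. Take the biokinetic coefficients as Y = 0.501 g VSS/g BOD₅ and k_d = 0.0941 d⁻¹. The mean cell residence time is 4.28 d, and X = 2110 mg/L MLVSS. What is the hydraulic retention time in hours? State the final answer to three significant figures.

τ ≈ 14.9 h

Steady-state biomass mass balance: V·X·(1 + k_d·θ_c) = Y·Q·(S₀ − S)·θ_c, so V = 0.501 × 1550 × (886 − 28.1) × 4.28 / [2110 × (1 + 0.0941 × 4.28)] = 2.85×10^6 / 2960 = 963.4 m³.
Hydraulic retention time τ = V/Q = 963.4 / 1550 = 0.6215 d = 14.92 h.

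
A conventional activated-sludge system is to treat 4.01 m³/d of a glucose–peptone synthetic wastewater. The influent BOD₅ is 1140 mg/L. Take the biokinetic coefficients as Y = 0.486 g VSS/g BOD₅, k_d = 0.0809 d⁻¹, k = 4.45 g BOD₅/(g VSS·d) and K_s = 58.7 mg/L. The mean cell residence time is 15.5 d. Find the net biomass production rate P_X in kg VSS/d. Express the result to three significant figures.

For a completely mixed reactor with recycle the Lawrence–McCarty relation gives S = K_s·(1 + k_d·θ_c) / [θ_c·(Y·k − k_d) − 1] = 58.7 × (1 + 0.0809 × 15.5) / [15.5 × (0.486 × 4.45 − 0.0809) − 1] = 132.3 / 31.27 = 4.231 mg/L.
The observed yield is Y_obs = Y/(1 + k_d·θ_c) = 0.486 / (1 + 0.0809 × 15.5) = 0.486 / 2.254 = 0.2156 g VSS per g BOD₅ removed.
Substrate removed = Q·(S₀ − S) = 4.01 m³/d × (1140 − 4.23) g/m³ = 4.55×10^3 g/d = 4.554 kg/d.
Biomass produced: P_X = Y_obs·Q·ΔS = 0.2156 × 4.554 ≈ 0.9820 kg VSS/d.

P_X ≈ 0.982 kg VSS/d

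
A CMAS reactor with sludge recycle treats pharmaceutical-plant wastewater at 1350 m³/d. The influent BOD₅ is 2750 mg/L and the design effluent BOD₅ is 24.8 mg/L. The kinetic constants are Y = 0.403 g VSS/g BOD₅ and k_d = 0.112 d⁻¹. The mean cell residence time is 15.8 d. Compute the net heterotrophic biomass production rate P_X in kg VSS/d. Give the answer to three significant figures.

P_X ≈ 535 kg VSS/d

Correct the yield for decay: Y_obs = Y/(1 + k_d θ_c) = 0.403 / (1 + 0.112 × 15.8) = 0.403 / 2.770 = 0.1455.
Q·(S₀ − S) = 1350 × (2750 − 24.8) × 10⁻³ = 3679 kg/d removed.
So the net sludge growth is P_X = 0.1455 × 3679 = 535.3 kg VSS/d.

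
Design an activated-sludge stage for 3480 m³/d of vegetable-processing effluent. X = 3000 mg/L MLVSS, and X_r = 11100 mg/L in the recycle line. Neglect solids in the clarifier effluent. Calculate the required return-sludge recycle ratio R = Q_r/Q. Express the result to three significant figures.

Solids balance on the clarifier gives (1+R)X = R·X_r, so R = X/(X_r − X) = 3000 / (11100 − 3000) = 0.3704.

R ≈ 0.370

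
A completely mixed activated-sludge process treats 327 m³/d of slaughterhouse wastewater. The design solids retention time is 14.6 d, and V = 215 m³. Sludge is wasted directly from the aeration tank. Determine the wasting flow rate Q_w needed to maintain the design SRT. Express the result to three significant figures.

Wasting from the aeration tank: Q_w = V / θ_c = 215.0 / 14.6 = 14.73 m³/d.

Q_w ≈ 14.7 m³/d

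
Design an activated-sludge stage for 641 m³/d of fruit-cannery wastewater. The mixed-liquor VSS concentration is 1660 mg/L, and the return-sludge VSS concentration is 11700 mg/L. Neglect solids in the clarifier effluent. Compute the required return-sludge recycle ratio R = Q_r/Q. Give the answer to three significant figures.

Solids balance on the clarifier gives (1+R)X = R·X_r, so R = X/(X_r − X) = 1660 / (11700 − 1660) = 0.1653.

R ≈ 0.165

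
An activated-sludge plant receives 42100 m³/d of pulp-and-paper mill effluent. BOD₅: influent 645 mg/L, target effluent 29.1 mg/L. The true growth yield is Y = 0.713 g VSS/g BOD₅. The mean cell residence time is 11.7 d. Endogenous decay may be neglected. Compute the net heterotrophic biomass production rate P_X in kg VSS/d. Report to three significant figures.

P_X ≈ 18500 kg VSS/d

Since k_d ≈ 0, Y_obs = Y = 0.713 g VSS/g BOD₅.
Q·(S₀ − S) = 42100 × (645 − 29.1) × 10⁻³ = 25929 kg/d removed.
Net biomass production P_X = Y_obs × Q·(S₀ − S) = 0.7130 × 25929 = 18488 kg VSS/d.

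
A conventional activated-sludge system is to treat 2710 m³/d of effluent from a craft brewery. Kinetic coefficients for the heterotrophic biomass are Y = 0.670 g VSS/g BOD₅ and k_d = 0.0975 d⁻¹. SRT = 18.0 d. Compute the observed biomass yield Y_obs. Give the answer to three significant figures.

Y_obs ≈ 0.243 g VSS/g BOD₅

Y_obs = Y / (1 + k_d θ_c) = 0.670 / (1 + 0.0975 × 18.0) = 0.670 / 2.755 = 0.2432.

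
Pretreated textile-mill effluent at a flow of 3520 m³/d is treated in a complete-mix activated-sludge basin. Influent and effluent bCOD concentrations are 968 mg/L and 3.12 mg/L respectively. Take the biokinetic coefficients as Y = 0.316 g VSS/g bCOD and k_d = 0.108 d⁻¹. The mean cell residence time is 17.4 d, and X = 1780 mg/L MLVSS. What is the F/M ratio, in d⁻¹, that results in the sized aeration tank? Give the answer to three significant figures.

F/M ≈ 0.525 d⁻¹

Rearranging the biomass balance for a CMAS with decay, V = Y·Q·ΔS·θ_c / [X·(1+k_d θ_c)] = 0.316 × 3520 × (968 − 3.12) × 17.4 / [1780 × (1 + 0.108 × 17.4)] = 1.87×10^7 / 5125 = 3644 m³.
Food-to-microorganism ratio F/M = Q S₀ / (V X) = 3520 × 968 / (3644 × 1780) = 0.5253 d⁻¹.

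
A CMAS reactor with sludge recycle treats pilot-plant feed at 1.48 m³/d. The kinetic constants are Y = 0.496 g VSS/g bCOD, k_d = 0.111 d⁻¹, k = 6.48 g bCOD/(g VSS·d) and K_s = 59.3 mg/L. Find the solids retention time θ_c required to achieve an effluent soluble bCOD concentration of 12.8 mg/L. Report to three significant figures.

θ_c ≈ 2.18 d

At the target effluent, Y k S/(K_s+S) = 0.496×6.48×12.8/72.10 = 0.5706 d⁻¹.
θ_c = 1/(μ − k_d) = 1/(0.5706 − 0.111) = 1/0.4596 = 2.176 d.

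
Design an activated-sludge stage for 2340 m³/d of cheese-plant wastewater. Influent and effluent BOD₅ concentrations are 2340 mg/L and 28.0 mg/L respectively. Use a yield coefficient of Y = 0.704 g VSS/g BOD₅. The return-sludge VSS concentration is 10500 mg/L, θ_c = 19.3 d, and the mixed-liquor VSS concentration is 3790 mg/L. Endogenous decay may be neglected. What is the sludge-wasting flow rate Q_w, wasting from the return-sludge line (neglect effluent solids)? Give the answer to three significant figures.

Q_w ≈ 363 m³/d

Biomass mass balance (decay neglected): V·X = Y·Q·(S₀ − S)·θ_c, so V = 0.704 × 2340 × (2340 − 28.0) × 19.3 / 3790 = 19395 m³.
θ_c = V·X/(Q_w·X_r) when wasting from the recycle, so Q_w = V·X/(θ_c·X_r) = 19395 × 3790 / (19.3 × 10500) = 362.7 m³/d.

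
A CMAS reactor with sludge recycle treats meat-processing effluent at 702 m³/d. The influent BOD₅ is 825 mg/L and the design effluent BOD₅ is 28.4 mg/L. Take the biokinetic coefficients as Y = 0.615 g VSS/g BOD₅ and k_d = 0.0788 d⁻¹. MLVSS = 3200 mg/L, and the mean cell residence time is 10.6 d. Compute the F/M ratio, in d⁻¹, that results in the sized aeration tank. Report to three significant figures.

F/M ≈ 0.292 d⁻¹

Rearranging the biomass balance for a CMAS with decay, V = Y·Q·ΔS·θ_c / [X·(1+k_d θ_c)] = 0.615 × 702 × (825 − 28.4) × 10.6 / [3200 × (1 + 0.0788 × 10.6)] = 3.65×10^6 / 5873 = 620.7 m³.
F/M = applied load / biomass = Q·S₀/(V·X) = 702 × 825 / (620.7 × 3200) = 0.2916 d⁻¹.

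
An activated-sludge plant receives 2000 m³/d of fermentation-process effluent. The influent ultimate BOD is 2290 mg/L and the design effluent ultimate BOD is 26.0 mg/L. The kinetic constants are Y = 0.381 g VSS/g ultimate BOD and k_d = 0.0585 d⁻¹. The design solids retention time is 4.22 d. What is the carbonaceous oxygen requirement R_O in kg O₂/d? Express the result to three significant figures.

Y_obs = Y / (1 + k_d θ_c) = 0.381 / (1 + 0.0585 × 4.22) = 0.381 / 1.247 = 0.3056.
ΔS = 2290 − 26.0 = 2264 mg/L, so the substrate removal rate is 2000 × 2264/1000 = 4528 kg ultimate BOD/d.
Net sludge production P_X = 0.3056 × 4528 = 1384 kg VSS/d.
R_O = Q·ΔS − 1.42 P_X = 4528 − 1965 = 2563 kg O₂/d.

R_O ≈ 2560 kg O₂/d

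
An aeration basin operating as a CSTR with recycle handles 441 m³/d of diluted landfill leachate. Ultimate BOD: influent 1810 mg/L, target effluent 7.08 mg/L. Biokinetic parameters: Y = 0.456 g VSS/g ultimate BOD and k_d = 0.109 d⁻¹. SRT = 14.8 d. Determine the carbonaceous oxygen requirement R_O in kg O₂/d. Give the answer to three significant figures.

The observed yield is Y_obs = Y/(1 + k_d·θ_c) = 0.456 / (1 + 0.109 × 14.8) = 0.456 / 2.613 = 0.1745 g VSS per g ultimate BOD removed.
Substrate removed = Q·(S₀ − S) = 441 m³/d × (1810 − 7.08) g/m³ = 7.95×10^5 g/d = 795.1 kg/d.
Net sludge production P_X = 0.1745 × 795.1 = 138.7 kg VSS/d.
R_O = Q·(S₀ − S) − 1.42·P_X = 795.1 − 1.42 × 138.7 = 598.1 kg O₂/d.

R_O ≈ 598 kg O₂/d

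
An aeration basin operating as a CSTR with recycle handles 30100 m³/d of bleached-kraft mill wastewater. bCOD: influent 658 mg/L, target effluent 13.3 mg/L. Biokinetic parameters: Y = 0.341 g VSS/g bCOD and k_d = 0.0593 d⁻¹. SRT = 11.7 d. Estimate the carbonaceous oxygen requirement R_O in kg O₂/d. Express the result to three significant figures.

The observed yield is Y_obs = Y/(1 + k_d·θ_c) = 0.341 / (1 + 0.0593 × 11.7) = 0.341 / 1.694 = 0.2013 g VSS per g bCOD removed.
Q·(S₀ − S) = 30100 × (658 − 13.3) × 10⁻³ = 19405 kg/d removed.
Biomass synthesised: P_X = Y_obs × 19405 = 3907 kg VSS/d.
Carbonaceous O₂ demand = substrate oxidised − cell-mass equivalent = 19405 − 1.42 × 3907 = 13858 kg O₂/d.

R_O ≈ 13900 kg O₂/d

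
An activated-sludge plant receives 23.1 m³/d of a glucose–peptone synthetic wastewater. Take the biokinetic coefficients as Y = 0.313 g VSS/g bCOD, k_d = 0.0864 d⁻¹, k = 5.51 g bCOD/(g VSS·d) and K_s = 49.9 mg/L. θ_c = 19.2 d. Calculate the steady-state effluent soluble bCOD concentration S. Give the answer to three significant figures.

Effluent substrate depends only on kinetics and SRT: S = K_s(1 + k_d θ_c) / [θ_c(Yk − k_d) − 1] = 49.9 × (1 + 0.0864 × 19.2) / [19.2 × (0.313 × 5.51 − 0.0864) − 1] = 132.7 / 30.45 = 4.357 mg/L.

S ≈ 4.36 mg/L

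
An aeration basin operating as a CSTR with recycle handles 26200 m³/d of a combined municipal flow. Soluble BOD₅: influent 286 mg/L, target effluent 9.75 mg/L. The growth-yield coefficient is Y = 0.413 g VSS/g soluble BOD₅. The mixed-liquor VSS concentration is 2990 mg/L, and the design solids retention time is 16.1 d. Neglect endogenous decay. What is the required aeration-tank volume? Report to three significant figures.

V·X = Y·Q·ΔS·θ_c gives V = 0.413 × 26200 × (286 − 9.75) × 16.1 / 2990 = 16096 m³.

V ≈ 16100 m³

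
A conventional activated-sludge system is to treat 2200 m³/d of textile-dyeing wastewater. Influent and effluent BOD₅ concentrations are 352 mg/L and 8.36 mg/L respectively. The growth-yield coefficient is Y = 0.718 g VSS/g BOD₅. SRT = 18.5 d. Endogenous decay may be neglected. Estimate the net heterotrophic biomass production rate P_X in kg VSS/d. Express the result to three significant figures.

No decay correction is needed, so Y_obs = Y = 0.718.
Q·(S₀ − S) = 2200 × (352 − 8.36) × 10⁻³ = 756.0 kg/d removed.
Net biomass production P_X = Y_obs × Q·(S₀ − S) = 0.7180 × 756.0 = 542.8 kg VSS/d.

P_X ≈ 543 kg VSS/d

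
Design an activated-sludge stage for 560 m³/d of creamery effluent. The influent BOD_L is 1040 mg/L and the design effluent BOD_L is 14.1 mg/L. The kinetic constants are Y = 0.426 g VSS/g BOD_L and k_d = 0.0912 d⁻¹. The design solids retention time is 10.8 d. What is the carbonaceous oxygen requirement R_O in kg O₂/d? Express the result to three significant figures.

R_O ≈ 399 kg O₂/d

Y_obs = Y / (1 + k_d θ_c) = 0.426 / (1 + 0.0912 × 10.8) = 0.426 / 1.985 = 0.2146.
ΔS = 1040 − 14.1 = 1026 mg/L, so the substrate removal rate is 560 × 1026/1000 = 574.5 kg BOD_L/d.
P_X = Y_obs·Q·(S₀ − S) = 0.2146 × 574.5 = 123.3 kg VSS/d.
R_O = Q·(S₀ − S) − 1.42·P_X = 574.5 − 1.42 × 123.3 = 399.4 kg O₂/d.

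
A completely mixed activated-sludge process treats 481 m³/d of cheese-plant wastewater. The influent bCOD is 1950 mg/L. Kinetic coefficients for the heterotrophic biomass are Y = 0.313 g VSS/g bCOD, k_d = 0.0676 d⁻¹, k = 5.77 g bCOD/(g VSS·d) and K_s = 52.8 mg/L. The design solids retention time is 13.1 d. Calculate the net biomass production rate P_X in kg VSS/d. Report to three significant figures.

For a completely mixed reactor with recycle the Lawrence–McCarty relation gives S = K_s·(1 + k_d·θ_c) / [θ_c·(Y·k − k_d) − 1] = 52.8 × (1 + 0.0676 × 13.1) / [13.1 × (0.313 × 5.77 − 0.0676) − 1] = 99.56 / 21.77 = 4.572 mg/L.
Observed yield with endogenous decay: Y_obs = Y / (1 + k_d·θ_c) = 0.313 / (1 + 0.0676 × 13.1) = 0.313 / 1.886 = 0.1660 g VSS/g bCOD.
Mass of bCOD removed per day: Q(S₀ − S) = 481 × 1945 g/m³ = 935.8 kg/d.
P_X = Y_obs · Q(S₀ − S) = 0.1660 × 935.8 = 155.3 kg VSS/d.

P_X ≈ 155 kg VSS/d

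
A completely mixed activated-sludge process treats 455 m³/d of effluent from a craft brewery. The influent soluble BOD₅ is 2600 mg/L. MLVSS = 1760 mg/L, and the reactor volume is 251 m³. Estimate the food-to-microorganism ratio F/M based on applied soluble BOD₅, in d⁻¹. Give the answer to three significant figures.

F/M ≈ 2.68 d⁻¹

F/M = Q·S₀ / (V·X) = 455 × 2600 / (251.0 × 1760) = 2.678 g soluble BOD₅·(g VSS·d)⁻¹.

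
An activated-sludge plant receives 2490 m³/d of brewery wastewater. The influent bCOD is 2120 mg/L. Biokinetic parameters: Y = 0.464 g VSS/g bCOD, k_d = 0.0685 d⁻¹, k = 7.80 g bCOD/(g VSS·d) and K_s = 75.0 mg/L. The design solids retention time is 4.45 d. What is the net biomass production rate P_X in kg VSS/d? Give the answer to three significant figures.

P_X ≈ 1870 kg VSS/d

Effluent substrate depends only on kinetics and SRT: S = K_s(1 + k_d θ_c) / [θ_c(Yk − k_d) − 1] = 75.0 × (1 + 0.0685 × 4.45) / [4.45 × (0.464 × 7.80 − 0.0685) − 1] = 97.86 / 14.80 = 6.612 mg/L.
The observed yield is Y_obs = Y/(1 + k_d·θ_c) = 0.464 / (1 + 0.0685 × 4.45) = 0.464 / 1.305 = 0.3556 g VSS per g bCOD removed.
Mass of bCOD removed per day: Q(S₀ − S) = 2490 × 2113 g/m³ = 5262 kg/d.
P_X = Y_obs · Q(S₀ − S) = 0.3556 × 5262 = 1871 kg VSS/d.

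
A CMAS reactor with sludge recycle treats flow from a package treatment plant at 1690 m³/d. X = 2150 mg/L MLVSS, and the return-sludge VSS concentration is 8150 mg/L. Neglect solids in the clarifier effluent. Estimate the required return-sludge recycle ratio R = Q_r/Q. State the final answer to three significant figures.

R = Q_r/Q = X/(X_r − X) = 2150 / (8150 − 2150) = 0.3583.

R ≈ 0.358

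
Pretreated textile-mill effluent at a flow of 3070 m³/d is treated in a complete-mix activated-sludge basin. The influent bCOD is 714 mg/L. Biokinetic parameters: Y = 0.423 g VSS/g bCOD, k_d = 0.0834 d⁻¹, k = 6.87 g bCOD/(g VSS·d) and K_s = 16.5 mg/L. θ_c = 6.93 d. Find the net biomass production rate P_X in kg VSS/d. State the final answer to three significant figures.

P_X ≈ 586 kg VSS/d

Effluent substrate depends only on kinetics and SRT: S = K_s(1 + k_d θ_c) / [θ_c(Yk − k_d) − 1] = 16.5 × (1 + 0.0834 × 6.93) / [6.93 × (0.423 × 6.87 − 0.0834) − 1] = 26.04 / 18.56 = 1.403 mg/L.
Correct the yield for decay: Y_obs = Y/(1 + k_d θ_c) = 0.423 / (1 + 0.0834 × 6.93) = 0.423 / 1.578 = 0.2681.
Q·(S₀ − S) = 3070 × (714 − 1.40) × 10⁻³ = 2188 kg/d removed.
So the net sludge growth is P_X = 0.2681 × 2188 = 586.4 kg VSS/d.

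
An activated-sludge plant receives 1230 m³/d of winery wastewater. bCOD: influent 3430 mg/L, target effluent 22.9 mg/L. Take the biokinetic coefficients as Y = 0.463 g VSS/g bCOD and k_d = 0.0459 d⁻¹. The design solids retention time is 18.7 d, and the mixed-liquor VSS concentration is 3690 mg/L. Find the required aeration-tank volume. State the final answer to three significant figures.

V ≈ 5290 m³

From the SRT design equation V = Y Q (S₀−S) θ_c / [X (1 + k_d θ_c)] = 0.463 × 1230 × (3430 − 22.9) × 18.7 / [3690 × (1 + 0.0459 × 18.7)] = 3.63×10^7 / 6857 = 5291 m³.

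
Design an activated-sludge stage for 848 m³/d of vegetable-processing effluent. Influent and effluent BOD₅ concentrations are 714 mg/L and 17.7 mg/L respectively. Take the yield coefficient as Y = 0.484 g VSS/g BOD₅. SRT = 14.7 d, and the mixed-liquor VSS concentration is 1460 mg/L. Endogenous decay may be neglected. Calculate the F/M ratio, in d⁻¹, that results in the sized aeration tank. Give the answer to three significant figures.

F/M ≈ 0.144 d⁻¹

With k_d = 0 the design equation reduces to V = Y Q (S₀−S) θ_c / X = 0.484 × 848 × (714 − 17.7) × 14.7 / 1460 = 2877 m³.
F/M = applied load / biomass = Q·S₀/(V·X) = 848 × 714 / (2877 × 1460) = 0.1441 d⁻¹.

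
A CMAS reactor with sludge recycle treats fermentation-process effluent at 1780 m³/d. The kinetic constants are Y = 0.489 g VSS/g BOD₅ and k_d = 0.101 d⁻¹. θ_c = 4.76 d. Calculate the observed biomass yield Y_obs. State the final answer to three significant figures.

The observed yield is Y_obs = Y/(1 + k_d·θ_c) = 0.489 / (1 + 0.101 × 4.76) = 0.489 / 1.481 = 0.3302 g VSS per g BOD₅ removed.

Y_obs ≈ 0.330 g VSS/g BOD₅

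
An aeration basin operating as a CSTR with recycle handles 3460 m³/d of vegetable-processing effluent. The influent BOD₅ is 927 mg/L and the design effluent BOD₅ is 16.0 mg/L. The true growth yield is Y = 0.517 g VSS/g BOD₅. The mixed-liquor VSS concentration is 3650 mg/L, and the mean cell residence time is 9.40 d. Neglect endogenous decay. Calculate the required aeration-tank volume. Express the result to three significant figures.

V ≈ 4200 m³

With k_d = 0 the design equation reduces to V = Y Q (S₀−S) θ_c / X = 0.517 × 3460 × (927 − 16.0) × 9.40 / 3650 = 4197 m³.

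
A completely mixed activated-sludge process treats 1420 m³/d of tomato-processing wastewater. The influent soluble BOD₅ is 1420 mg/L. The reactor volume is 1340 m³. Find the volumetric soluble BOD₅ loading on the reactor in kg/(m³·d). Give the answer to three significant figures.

L_v ≈ 1.50 kg soluble BOD₅/(m³·d)

Applied soluble BOD₅ load per unit volume = Q·S₀/V = (1420 × 1420/1000)/1340 = 1.505 kg soluble BOD₅·m⁻³·d⁻¹.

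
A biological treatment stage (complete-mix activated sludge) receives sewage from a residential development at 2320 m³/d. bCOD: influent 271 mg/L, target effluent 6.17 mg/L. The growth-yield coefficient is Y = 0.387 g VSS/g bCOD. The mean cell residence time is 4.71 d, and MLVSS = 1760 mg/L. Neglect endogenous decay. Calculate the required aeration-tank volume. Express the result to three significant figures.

V ≈ 636 m³

V·X = Y·Q·ΔS·θ_c gives V = 0.387 × 2320 × (271 − 6.17) × 4.71 / 1760 = 636.3 m³.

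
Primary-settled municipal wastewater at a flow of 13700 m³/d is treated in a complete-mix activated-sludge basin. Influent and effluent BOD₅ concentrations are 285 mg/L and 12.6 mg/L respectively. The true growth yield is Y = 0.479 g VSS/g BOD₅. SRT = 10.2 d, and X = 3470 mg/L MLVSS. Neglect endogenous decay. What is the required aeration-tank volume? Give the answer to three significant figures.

With k_d = 0 the design equation reduces to V = Y Q (S₀−S) θ_c / X = 0.479 × 13700 × (285 − 12.6) × 10.2 / 3470 = 5255 m³.

V ≈ 5250 m³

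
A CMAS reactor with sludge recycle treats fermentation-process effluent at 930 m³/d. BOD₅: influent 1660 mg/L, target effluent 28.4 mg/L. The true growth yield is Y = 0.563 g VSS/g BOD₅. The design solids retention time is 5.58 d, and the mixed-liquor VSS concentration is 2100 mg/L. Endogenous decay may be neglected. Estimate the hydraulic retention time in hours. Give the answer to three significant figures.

V·X = Y·Q·ΔS·θ_c gives V = 0.563 × 930 × (1660 − 28.4) × 5.58 / 2100 = 2270 m³.
τ = V/Q = 2270/930 = 2.441 d, or 58.58 h.

τ ≈ 58.6 h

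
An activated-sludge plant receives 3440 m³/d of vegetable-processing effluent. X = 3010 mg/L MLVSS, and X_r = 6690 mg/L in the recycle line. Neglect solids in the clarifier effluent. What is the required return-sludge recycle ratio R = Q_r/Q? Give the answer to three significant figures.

R ≈ 0.818

Mass balance around the secondary clarifier (neglecting effluent solids): R = X / (X_r − X) = 3010 / (6690 − 3010) = 0.8179.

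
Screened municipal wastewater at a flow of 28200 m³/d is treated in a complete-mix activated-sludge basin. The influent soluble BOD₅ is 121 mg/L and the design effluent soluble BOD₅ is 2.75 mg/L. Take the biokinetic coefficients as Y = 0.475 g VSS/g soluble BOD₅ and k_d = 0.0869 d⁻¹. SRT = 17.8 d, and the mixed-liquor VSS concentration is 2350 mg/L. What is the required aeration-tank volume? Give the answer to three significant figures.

V ≈ 4710 m³

Steady-state biomass mass balance: V·X·(1 + k_d·θ_c) = Y·Q·(S₀ − S)·θ_c, so V = 0.475 × 28200 × (121 − 2.75) × 17.8 / [2350 × (1 + 0.0869 × 17.8)] = 2.82×10^7 / 5985 = 4711 m³.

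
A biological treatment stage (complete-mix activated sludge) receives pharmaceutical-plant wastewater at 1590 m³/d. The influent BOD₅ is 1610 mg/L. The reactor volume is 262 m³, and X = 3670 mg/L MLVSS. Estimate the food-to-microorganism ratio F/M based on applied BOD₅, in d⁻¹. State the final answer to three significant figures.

F/M = Q·S₀ / (V·X) = 1590 × 1610 / (262.0 × 3670) = 2.662 g BOD₅·(g VSS·d)⁻¹.

F/M ≈ 2.66 d⁻¹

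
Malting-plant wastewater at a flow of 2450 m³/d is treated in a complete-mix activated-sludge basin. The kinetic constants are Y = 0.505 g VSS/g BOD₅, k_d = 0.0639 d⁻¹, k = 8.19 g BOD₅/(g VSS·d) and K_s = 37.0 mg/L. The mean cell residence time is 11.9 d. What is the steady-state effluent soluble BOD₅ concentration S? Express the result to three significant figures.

From the Monod/SRT balance for a CMAS, S = K_s·(1+k_d θ_c)/[θ_c·(Y k − k_d) − 1] = 37.0 × (1 + 0.0639 × 11.9) / [11.9 × (0.505 × 8.19 − 0.0639) − 1] = 65.14 / 47.46 = 1.372 mg/L.

S ≈ 1.37 mg/L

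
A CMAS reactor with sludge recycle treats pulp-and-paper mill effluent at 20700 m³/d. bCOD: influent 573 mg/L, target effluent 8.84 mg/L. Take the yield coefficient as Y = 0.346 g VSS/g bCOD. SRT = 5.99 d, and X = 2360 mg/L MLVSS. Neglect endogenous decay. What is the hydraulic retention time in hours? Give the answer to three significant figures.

τ ≈ 11.9 h

Biomass mass balance (decay neglected): V·X = Y·Q·(S₀ − S)·θ_c, so V = 0.346 × 20700 × (573 − 8.84) × 5.99 / 2360 = 10256 m³.
HRT = V/Q = 10256 m³ / 20700 m³·d⁻¹ = 0.4954 d × 24 = 11.89 h.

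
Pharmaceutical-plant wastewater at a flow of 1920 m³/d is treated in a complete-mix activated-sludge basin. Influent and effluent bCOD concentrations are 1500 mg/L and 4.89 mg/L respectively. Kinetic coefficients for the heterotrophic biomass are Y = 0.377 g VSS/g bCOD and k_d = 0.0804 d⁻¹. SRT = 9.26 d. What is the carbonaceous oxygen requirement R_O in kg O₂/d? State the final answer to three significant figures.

Observed yield with endogenous decay: Y_obs = Y / (1 + k_d·θ_c) = 0.377 / (1 + 0.0804 × 9.26) = 0.377 / 1.745 = 0.2161 g VSS/g bCOD.
Q·(S₀ − S) = 1920 × (1500 − 4.89) × 10⁻³ = 2871 kg/d removed.
Net sludge production P_X = 0.2161 × 2871 = 620.4 kg VSS/d.
Carbonaceous O₂ demand = substrate oxidised − cell-mass equivalent = 2871 − 1.42 × 620.4 = 1990 kg O₂/d.

R_O ≈ 1990 kg O₂/d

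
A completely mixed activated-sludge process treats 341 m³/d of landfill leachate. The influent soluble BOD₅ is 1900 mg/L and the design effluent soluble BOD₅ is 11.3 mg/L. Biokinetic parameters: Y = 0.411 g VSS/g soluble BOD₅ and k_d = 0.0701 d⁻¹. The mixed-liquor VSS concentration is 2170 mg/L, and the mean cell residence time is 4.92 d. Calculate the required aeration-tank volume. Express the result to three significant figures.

Steady-state biomass mass balance: V·X·(1 + k_d·θ_c) = Y·Q·(S₀ − S)·θ_c, so V = 0.411 × 341 × (1900 − 11.3) × 4.92 / [2170 × (1 + 0.0701 × 4.92)] = 1.3×10^6 / 2918 = 446.2 m³.

V ≈ 446 m³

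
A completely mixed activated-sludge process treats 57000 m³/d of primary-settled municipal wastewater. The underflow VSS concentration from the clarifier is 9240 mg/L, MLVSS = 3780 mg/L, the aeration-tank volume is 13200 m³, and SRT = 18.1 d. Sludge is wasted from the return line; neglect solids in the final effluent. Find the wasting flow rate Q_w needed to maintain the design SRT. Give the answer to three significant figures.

Q_w ≈ 298 m³/d

Q_w = (V·X)/(θ_c X_r) = 13200 × 3780 / (18.1 × 9240) = 298.3 m³/d.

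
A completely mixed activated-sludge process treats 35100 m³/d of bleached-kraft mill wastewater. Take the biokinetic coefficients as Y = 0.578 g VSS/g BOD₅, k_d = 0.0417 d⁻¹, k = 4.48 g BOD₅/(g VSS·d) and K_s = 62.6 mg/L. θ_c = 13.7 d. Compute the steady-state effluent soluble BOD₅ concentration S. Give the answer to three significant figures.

For a completely mixed reactor with recycle the Lawrence–McCarty relation gives S = K_s·(1 + k_d·θ_c) / [θ_c·(Y·k − k_d) − 1] = 62.6 × (1 + 0.0417 × 13.7) / [13.7 × (0.578 × 4.48 − 0.0417) − 1] = 98.36 / 33.90 = 2.901 mg/L.

S ≈ 2.90 mg/L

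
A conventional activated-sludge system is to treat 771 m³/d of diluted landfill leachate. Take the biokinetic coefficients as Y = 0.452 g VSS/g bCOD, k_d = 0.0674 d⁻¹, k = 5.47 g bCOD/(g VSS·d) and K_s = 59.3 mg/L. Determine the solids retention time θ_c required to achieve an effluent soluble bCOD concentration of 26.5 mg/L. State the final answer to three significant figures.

Specific growth rate at S = 26.5 mg/L: μ = YkS/(K_s+S) = 0.452·5.47·26.5/(59.3+26.5) = 0.7636 d⁻¹.
θ_c = 1/(μ − k_d) = 1/(0.7636 − 0.0674) = 1/0.6962 = 1.436 d.

θ_c ≈ 1.44 d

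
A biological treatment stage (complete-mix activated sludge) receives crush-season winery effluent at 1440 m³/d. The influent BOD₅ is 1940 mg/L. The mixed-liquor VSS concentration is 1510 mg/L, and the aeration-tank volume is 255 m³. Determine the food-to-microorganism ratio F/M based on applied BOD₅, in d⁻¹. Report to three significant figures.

F/M ≈ 7.26 d⁻¹

F/M = Q·S₀ / (V·X) = 1440 × 1940 / (255.0 × 1510) = 7.255 g BOD₅·(g VSS·d)⁻¹.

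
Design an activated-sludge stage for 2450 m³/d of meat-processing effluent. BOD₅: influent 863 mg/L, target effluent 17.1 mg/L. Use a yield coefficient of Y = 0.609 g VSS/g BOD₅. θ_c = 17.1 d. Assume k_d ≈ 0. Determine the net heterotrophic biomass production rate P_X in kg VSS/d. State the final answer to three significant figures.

Since k_d ≈ 0, Y_obs = Y = 0.609 g VSS/g BOD₅.
ΔS = 863 − 17.1 = 845.9 mg/L, so the substrate removal rate is 2450 × 845.9/1000 = 2072 kg BOD₅/d.
Biomass produced: P_X = Y_obs·Q·ΔS = 0.6090 × 2072 ≈ 1262 kg VSS/d.

P_X ≈ 1260 kg VSS/d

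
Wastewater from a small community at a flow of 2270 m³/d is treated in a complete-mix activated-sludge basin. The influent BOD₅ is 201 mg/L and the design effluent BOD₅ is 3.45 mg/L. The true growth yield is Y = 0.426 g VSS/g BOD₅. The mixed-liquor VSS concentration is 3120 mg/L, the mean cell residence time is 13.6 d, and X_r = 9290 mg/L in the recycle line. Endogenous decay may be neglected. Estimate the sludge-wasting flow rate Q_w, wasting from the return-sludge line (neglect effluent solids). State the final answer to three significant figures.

Q_w ≈ 20.6 m³/d

With k_d = 0 the design equation reduces to V = Y Q (S₀−S) θ_c / X = 0.426 × 2270 × (201 − 3.45) × 13.6 / 3120 = 832.7 m³.
Q_w = (V·X)/(θ_c X_r) = 832.7 × 3120 / (13.6 × 9290) = 20.56 m³/d.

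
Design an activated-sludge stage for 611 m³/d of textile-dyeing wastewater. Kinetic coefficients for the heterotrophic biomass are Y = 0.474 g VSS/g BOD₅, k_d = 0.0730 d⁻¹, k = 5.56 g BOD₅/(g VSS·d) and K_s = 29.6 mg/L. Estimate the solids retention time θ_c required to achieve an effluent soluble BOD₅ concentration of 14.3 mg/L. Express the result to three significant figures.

Specific growth rate at S = 14.3 mg/L: μ = YkS/(K_s+S) = 0.474·5.56·14.3/(29.6+14.3) = 0.8585 d⁻¹.
θ_c = 1/(μ − k_d) = 1/(0.8585 − 0.0730) = 1/0.7855 = 1.273 d.

θ_c ≈ 1.27 d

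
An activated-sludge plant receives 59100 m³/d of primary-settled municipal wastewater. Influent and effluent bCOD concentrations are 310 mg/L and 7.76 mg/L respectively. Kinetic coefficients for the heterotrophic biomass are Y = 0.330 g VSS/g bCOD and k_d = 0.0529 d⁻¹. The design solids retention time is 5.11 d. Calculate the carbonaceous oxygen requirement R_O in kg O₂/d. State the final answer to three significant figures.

R_O ≈ 11300 kg O₂/d

The observed yield is Y_obs = Y/(1 + k_d·θ_c) = 0.330 / (1 + 0.0529 × 5.11) = 0.330 / 1.270 = 0.2598 g VSS per g bCOD removed.
Q·(S₀ − S) = 59100 × (310 − 7.76) × 10⁻³ = 17862 kg/d removed.
P_X = Y_obs·Q·(S₀ − S) = 0.2598 × 17862 = 4640 kg VSS/d.
Carbonaceous O₂ demand = substrate oxidised − cell-mass equivalent = 17862 − 1.42 × 4640 = 11273 kg O₂/d.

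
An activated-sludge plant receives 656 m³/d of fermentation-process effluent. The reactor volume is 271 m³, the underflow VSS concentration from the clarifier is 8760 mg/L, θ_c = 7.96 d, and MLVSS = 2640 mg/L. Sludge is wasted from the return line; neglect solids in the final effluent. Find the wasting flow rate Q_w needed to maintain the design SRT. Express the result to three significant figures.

θ_c = V·X/(Q_w·X_r) when wasting from the recycle, so Q_w = V·X/(θ_c·X_r) = 271.0 × 2640 / (7.96 × 8760) = 10.26 m³/d.

Q_w ≈ 10.3 m³/d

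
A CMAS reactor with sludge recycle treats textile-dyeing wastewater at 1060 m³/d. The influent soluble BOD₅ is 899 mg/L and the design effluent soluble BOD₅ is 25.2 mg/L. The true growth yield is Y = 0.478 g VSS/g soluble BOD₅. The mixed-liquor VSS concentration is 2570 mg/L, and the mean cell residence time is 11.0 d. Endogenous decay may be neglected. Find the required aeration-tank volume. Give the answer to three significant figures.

V ≈ 1890 m³

With k_d = 0 the design equation reduces to V = Y Q (S₀−S) θ_c / X = 0.478 × 1060 × (899 − 25.2) × 11.0 / 2570 = 1895 m³.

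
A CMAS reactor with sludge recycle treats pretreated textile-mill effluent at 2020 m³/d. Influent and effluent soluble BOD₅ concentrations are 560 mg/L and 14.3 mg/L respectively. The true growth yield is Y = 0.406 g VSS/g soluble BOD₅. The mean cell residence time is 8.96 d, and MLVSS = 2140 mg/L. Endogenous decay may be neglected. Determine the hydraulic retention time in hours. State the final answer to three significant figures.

V·X = Y·Q·ΔS·θ_c gives V = 0.406 × 2020 × (560 − 14.3) × 8.96 / 2140 = 1874 m³.
HRT = V/Q = 1874 m³ / 2020 m³·d⁻¹ = 0.9276 d × 24 = 22.26 h.

τ ≈ 22.3 h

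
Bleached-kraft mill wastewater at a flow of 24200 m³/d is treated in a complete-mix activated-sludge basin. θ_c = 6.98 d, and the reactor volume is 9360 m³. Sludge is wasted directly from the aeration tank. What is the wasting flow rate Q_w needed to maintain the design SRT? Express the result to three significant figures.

With mixed-liquor wasting, θ_c = V/Q_w, so Q_w = V/θ_c = 9360/6.98 = 1341 m³/d.

Q_w ≈ 1340 m³/d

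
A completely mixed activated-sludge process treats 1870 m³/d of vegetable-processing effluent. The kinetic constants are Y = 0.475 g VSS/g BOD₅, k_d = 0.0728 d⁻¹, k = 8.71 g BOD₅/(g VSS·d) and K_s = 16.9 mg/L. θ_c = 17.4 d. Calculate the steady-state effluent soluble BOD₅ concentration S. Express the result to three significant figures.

S ≈ 0.549 mg/L

From the Monod/SRT balance for a CMAS, S = K_s·(1+k_d θ_c)/[θ_c·(Y k − k_d) − 1] = 16.9 × (1 + 0.0728 × 17.4) / [17.4 × (0.475 × 8.71 − 0.0728) − 1] = 38.31 / 69.72 = 0.5494 mg/L.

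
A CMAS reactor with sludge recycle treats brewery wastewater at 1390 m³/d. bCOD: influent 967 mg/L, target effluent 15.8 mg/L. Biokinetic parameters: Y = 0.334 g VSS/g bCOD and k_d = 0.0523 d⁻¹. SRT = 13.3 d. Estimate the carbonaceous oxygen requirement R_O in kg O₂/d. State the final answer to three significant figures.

Y_obs = Y / (1 + k_d θ_c) = 0.334 / (1 + 0.0523 × 13.3) = 0.334 / 1.696 = 0.1970.
ΔS = 967 − 15.8 = 951.2 mg/L, so the substrate removal rate is 1390 × 951.2/1000 = 1322 kg bCOD/d.
Biomass synthesised: P_X = Y_obs × 1322 = 260.4 kg VSS/d.
Carbonaceous O₂ demand = substrate oxidised − cell-mass equivalent = 1322 − 1.42 × 260.4 = 952.3 kg O₂/d.

R_O ≈ 952 kg O₂/d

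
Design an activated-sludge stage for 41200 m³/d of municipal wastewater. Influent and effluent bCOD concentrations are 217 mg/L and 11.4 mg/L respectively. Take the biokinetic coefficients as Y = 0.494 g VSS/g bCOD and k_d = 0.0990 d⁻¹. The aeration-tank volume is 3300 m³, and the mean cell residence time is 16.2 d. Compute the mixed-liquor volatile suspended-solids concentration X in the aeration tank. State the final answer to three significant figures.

X = Y·Q·ΔS·θ_c / [V·(1 + k_d θ_c)] = 0.494 × 41200 × (217 − 11.4) × 16.2 / [3300 × (1 + 0.0990 × 16.2)] = 7889 mg/L.

X ≈ 7890 mg/L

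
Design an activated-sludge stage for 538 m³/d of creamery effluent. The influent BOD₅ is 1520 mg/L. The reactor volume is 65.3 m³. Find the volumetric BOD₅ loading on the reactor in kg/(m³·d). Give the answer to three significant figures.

Volumetric loading L_v = Q·S₀ / V = 538 × 1520 g/m³ / 65.30 m³ = 12523 g/(m³·d) = 12.52 kg BOD₅/(m³·d).

L_v ≈ 12.5 kg BOD₅/(m³·d)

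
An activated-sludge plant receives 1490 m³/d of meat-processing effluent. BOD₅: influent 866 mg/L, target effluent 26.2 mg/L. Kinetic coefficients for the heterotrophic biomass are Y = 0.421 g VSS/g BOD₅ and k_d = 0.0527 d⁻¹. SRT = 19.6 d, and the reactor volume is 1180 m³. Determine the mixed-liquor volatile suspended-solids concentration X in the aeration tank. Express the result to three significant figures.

From V·X·(1 + k_d·θ_c) = Y·Q·(S₀ − S)·θ_c: X = 0.421 × 1490 × (866 − 26.2) × 19.6 / [1180 × (1 + 0.0527 × 19.6)] = 4304 mg/L.

X ≈ 4300 mg/L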